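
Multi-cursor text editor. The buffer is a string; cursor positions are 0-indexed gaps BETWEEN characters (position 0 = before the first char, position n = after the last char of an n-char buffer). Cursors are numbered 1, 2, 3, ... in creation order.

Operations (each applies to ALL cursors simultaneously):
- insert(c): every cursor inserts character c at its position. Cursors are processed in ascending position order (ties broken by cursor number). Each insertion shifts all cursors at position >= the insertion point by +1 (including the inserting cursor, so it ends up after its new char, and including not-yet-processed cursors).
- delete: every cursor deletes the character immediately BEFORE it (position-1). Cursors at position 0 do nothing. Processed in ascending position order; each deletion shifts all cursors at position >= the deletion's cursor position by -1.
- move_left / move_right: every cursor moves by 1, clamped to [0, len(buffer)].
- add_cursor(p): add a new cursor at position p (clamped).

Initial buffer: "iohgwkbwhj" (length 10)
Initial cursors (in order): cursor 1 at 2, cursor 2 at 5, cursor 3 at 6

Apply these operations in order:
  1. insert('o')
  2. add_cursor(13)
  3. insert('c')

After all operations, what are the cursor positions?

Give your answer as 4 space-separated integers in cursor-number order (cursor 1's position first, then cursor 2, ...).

Answer: 4 9 12 17

Derivation:
After op 1 (insert('o')): buffer="ioohgwokobwhj" (len 13), cursors c1@3 c2@7 c3@9, authorship ..1...2.3....
After op 2 (add_cursor(13)): buffer="ioohgwokobwhj" (len 13), cursors c1@3 c2@7 c3@9 c4@13, authorship ..1...2.3....
After op 3 (insert('c')): buffer="ioochgwockocbwhjc" (len 17), cursors c1@4 c2@9 c3@12 c4@17, authorship ..11...22.33....4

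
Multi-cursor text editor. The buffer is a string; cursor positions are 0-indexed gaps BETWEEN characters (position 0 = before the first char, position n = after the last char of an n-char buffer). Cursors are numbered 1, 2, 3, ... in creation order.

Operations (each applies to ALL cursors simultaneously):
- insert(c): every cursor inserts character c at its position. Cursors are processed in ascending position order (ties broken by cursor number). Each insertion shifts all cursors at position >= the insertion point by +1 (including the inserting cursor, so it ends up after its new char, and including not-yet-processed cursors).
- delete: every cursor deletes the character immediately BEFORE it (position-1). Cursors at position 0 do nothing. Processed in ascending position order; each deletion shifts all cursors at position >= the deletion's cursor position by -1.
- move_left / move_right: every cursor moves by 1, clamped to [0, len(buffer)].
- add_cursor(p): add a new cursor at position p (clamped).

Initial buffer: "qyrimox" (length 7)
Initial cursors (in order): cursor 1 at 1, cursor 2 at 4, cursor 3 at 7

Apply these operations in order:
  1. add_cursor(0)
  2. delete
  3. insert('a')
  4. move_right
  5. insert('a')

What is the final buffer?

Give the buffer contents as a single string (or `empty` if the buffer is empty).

After op 1 (add_cursor(0)): buffer="qyrimox" (len 7), cursors c4@0 c1@1 c2@4 c3@7, authorship .......
After op 2 (delete): buffer="yrmo" (len 4), cursors c1@0 c4@0 c2@2 c3@4, authorship ....
After op 3 (insert('a')): buffer="aayramoa" (len 8), cursors c1@2 c4@2 c2@5 c3@8, authorship 14..2..3
After op 4 (move_right): buffer="aayramoa" (len 8), cursors c1@3 c4@3 c2@6 c3@8, authorship 14..2..3
After op 5 (insert('a')): buffer="aayaaramaoaa" (len 12), cursors c1@5 c4@5 c2@9 c3@12, authorship 14.14.2.2.33

Answer: aayaaramaoaa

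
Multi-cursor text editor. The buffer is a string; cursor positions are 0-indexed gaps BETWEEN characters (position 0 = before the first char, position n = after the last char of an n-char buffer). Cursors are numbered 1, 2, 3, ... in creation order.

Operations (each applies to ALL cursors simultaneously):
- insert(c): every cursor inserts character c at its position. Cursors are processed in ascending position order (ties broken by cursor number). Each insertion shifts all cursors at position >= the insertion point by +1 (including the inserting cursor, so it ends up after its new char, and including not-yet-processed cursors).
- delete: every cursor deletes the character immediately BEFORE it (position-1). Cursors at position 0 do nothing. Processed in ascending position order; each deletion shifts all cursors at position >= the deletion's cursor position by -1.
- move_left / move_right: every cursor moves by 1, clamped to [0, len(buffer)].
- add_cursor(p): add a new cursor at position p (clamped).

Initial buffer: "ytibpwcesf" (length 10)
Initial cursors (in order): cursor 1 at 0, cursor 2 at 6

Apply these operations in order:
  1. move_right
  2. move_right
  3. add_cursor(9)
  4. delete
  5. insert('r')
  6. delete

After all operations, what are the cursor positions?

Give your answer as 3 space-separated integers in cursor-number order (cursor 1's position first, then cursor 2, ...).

Answer: 1 6 6

Derivation:
After op 1 (move_right): buffer="ytibpwcesf" (len 10), cursors c1@1 c2@7, authorship ..........
After op 2 (move_right): buffer="ytibpwcesf" (len 10), cursors c1@2 c2@8, authorship ..........
After op 3 (add_cursor(9)): buffer="ytibpwcesf" (len 10), cursors c1@2 c2@8 c3@9, authorship ..........
After op 4 (delete): buffer="yibpwcf" (len 7), cursors c1@1 c2@6 c3@6, authorship .......
After op 5 (insert('r')): buffer="yribpwcrrf" (len 10), cursors c1@2 c2@9 c3@9, authorship .1.....23.
After op 6 (delete): buffer="yibpwcf" (len 7), cursors c1@1 c2@6 c3@6, authorship .......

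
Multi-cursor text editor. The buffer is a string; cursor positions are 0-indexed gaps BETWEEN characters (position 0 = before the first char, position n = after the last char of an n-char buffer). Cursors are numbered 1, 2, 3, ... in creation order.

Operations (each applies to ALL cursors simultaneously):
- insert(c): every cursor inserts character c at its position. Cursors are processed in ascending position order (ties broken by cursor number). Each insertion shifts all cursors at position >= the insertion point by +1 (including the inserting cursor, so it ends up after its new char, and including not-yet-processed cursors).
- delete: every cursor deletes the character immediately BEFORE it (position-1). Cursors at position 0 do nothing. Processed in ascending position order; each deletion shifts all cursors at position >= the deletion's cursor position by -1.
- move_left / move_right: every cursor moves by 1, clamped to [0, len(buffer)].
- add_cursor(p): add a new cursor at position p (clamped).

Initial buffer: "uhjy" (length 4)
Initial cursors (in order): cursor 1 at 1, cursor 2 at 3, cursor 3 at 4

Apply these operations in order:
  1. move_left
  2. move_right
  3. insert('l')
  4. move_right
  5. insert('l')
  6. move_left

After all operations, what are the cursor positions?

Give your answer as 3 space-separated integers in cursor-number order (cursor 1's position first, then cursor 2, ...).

After op 1 (move_left): buffer="uhjy" (len 4), cursors c1@0 c2@2 c3@3, authorship ....
After op 2 (move_right): buffer="uhjy" (len 4), cursors c1@1 c2@3 c3@4, authorship ....
After op 3 (insert('l')): buffer="ulhjlyl" (len 7), cursors c1@2 c2@5 c3@7, authorship .1..2.3
After op 4 (move_right): buffer="ulhjlyl" (len 7), cursors c1@3 c2@6 c3@7, authorship .1..2.3
After op 5 (insert('l')): buffer="ulhljlylll" (len 10), cursors c1@4 c2@8 c3@10, authorship .1.1.2.233
After op 6 (move_left): buffer="ulhljlylll" (len 10), cursors c1@3 c2@7 c3@9, authorship .1.1.2.233

Answer: 3 7 9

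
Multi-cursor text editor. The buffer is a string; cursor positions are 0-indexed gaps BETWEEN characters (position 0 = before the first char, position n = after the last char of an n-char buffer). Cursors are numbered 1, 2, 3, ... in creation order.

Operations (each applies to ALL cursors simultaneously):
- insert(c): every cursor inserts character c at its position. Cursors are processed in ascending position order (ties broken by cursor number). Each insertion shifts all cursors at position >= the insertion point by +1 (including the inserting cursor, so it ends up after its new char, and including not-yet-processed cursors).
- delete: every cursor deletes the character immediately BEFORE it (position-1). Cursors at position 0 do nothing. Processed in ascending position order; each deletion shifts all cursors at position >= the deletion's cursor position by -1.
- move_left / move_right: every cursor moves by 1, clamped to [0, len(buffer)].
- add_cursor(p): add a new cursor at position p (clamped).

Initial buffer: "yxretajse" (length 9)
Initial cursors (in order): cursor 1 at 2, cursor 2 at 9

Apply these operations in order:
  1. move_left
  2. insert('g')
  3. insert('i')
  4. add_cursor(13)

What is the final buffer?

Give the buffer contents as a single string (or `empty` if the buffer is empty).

After op 1 (move_left): buffer="yxretajse" (len 9), cursors c1@1 c2@8, authorship .........
After op 2 (insert('g')): buffer="ygxretajsge" (len 11), cursors c1@2 c2@10, authorship .1.......2.
After op 3 (insert('i')): buffer="ygixretajsgie" (len 13), cursors c1@3 c2@12, authorship .11.......22.
After op 4 (add_cursor(13)): buffer="ygixretajsgie" (len 13), cursors c1@3 c2@12 c3@13, authorship .11.......22.

Answer: ygixretajsgie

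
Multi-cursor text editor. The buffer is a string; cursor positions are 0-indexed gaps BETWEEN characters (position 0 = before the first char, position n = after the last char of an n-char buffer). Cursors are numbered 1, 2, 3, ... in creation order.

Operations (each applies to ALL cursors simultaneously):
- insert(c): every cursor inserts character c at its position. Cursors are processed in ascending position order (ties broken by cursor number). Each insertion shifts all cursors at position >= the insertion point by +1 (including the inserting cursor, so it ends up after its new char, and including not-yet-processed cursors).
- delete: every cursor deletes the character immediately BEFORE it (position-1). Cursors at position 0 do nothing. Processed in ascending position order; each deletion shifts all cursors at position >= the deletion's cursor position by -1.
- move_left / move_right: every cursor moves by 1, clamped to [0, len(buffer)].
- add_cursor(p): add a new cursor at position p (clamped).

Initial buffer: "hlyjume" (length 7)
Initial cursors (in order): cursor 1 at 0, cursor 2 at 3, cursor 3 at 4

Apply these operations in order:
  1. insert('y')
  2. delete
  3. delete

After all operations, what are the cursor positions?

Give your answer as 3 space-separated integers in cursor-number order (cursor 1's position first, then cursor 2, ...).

Answer: 0 2 2

Derivation:
After op 1 (insert('y')): buffer="yhlyyjyume" (len 10), cursors c1@1 c2@5 c3@7, authorship 1...2.3...
After op 2 (delete): buffer="hlyjume" (len 7), cursors c1@0 c2@3 c3@4, authorship .......
After op 3 (delete): buffer="hlume" (len 5), cursors c1@0 c2@2 c3@2, authorship .....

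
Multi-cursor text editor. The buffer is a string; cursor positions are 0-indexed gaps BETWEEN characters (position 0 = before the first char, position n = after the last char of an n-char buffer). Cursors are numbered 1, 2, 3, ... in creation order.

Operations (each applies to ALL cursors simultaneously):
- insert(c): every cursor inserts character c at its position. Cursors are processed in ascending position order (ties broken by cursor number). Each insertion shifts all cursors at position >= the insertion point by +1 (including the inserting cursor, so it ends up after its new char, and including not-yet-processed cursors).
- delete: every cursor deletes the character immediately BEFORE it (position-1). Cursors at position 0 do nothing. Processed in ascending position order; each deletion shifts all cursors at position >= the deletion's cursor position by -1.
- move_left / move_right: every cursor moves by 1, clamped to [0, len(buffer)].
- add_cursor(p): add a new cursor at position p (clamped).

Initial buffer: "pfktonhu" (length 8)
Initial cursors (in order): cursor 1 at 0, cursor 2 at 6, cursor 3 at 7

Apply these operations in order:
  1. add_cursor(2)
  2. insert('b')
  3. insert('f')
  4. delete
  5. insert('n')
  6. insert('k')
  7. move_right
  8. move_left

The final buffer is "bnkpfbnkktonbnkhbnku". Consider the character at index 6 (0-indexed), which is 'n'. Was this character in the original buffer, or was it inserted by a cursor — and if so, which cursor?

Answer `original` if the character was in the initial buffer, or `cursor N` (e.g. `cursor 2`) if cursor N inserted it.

After op 1 (add_cursor(2)): buffer="pfktonhu" (len 8), cursors c1@0 c4@2 c2@6 c3@7, authorship ........
After op 2 (insert('b')): buffer="bpfbktonbhbu" (len 12), cursors c1@1 c4@4 c2@9 c3@11, authorship 1..4....2.3.
After op 3 (insert('f')): buffer="bfpfbfktonbfhbfu" (len 16), cursors c1@2 c4@6 c2@12 c3@15, authorship 11..44....22.33.
After op 4 (delete): buffer="bpfbktonbhbu" (len 12), cursors c1@1 c4@4 c2@9 c3@11, authorship 1..4....2.3.
After op 5 (insert('n')): buffer="bnpfbnktonbnhbnu" (len 16), cursors c1@2 c4@6 c2@12 c3@15, authorship 11..44....22.33.
After op 6 (insert('k')): buffer="bnkpfbnkktonbnkhbnku" (len 20), cursors c1@3 c4@8 c2@15 c3@19, authorship 111..444....222.333.
After op 7 (move_right): buffer="bnkpfbnkktonbnkhbnku" (len 20), cursors c1@4 c4@9 c2@16 c3@20, authorship 111..444....222.333.
After op 8 (move_left): buffer="bnkpfbnkktonbnkhbnku" (len 20), cursors c1@3 c4@8 c2@15 c3@19, authorship 111..444....222.333.
Authorship (.=original, N=cursor N): 1 1 1 . . 4 4 4 . . . . 2 2 2 . 3 3 3 .
Index 6: author = 4

Answer: cursor 4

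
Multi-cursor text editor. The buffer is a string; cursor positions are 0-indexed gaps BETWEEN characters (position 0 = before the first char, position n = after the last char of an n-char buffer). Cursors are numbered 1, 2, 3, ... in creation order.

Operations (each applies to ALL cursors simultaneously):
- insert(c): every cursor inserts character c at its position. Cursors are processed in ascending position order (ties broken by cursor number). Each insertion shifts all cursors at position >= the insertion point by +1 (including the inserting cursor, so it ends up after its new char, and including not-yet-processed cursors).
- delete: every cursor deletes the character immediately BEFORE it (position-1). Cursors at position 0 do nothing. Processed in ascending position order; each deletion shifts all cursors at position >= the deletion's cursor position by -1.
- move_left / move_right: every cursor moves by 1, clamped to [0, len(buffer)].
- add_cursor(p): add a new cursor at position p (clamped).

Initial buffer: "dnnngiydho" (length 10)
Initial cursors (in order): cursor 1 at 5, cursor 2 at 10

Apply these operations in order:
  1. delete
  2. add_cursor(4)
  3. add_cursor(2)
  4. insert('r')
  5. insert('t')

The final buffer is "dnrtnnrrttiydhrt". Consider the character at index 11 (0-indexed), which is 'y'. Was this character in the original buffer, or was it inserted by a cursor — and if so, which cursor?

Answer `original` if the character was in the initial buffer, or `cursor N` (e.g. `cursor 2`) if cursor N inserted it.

Answer: original

Derivation:
After op 1 (delete): buffer="dnnniydh" (len 8), cursors c1@4 c2@8, authorship ........
After op 2 (add_cursor(4)): buffer="dnnniydh" (len 8), cursors c1@4 c3@4 c2@8, authorship ........
After op 3 (add_cursor(2)): buffer="dnnniydh" (len 8), cursors c4@2 c1@4 c3@4 c2@8, authorship ........
After op 4 (insert('r')): buffer="dnrnnrriydhr" (len 12), cursors c4@3 c1@7 c3@7 c2@12, authorship ..4..13....2
After op 5 (insert('t')): buffer="dnrtnnrrttiydhrt" (len 16), cursors c4@4 c1@10 c3@10 c2@16, authorship ..44..1313....22
Authorship (.=original, N=cursor N): . . 4 4 . . 1 3 1 3 . . . . 2 2
Index 11: author = original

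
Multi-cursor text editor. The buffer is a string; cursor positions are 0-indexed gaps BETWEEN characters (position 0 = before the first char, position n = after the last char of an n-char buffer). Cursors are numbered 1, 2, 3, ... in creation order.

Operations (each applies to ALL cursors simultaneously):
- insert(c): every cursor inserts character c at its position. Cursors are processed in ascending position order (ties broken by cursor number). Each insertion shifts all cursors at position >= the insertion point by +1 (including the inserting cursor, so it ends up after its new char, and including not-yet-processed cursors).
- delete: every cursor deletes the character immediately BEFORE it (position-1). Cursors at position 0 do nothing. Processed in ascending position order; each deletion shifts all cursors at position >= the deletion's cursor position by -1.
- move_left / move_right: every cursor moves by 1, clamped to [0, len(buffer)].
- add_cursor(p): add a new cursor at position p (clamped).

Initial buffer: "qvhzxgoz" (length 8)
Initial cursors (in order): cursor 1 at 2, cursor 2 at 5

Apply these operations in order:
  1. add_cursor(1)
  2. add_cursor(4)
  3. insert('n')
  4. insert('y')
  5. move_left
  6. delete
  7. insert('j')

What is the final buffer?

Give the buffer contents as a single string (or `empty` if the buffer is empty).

Answer: qjyvjyhzjyxjygoz

Derivation:
After op 1 (add_cursor(1)): buffer="qvhzxgoz" (len 8), cursors c3@1 c1@2 c2@5, authorship ........
After op 2 (add_cursor(4)): buffer="qvhzxgoz" (len 8), cursors c3@1 c1@2 c4@4 c2@5, authorship ........
After op 3 (insert('n')): buffer="qnvnhznxngoz" (len 12), cursors c3@2 c1@4 c4@7 c2@9, authorship .3.1..4.2...
After op 4 (insert('y')): buffer="qnyvnyhznyxnygoz" (len 16), cursors c3@3 c1@6 c4@10 c2@13, authorship .33.11..44.22...
After op 5 (move_left): buffer="qnyvnyhznyxnygoz" (len 16), cursors c3@2 c1@5 c4@9 c2@12, authorship .33.11..44.22...
After op 6 (delete): buffer="qyvyhzyxygoz" (len 12), cursors c3@1 c1@3 c4@6 c2@8, authorship .3.1..4.2...
After op 7 (insert('j')): buffer="qjyvjyhzjyxjygoz" (len 16), cursors c3@2 c1@5 c4@9 c2@12, authorship .33.11..44.22...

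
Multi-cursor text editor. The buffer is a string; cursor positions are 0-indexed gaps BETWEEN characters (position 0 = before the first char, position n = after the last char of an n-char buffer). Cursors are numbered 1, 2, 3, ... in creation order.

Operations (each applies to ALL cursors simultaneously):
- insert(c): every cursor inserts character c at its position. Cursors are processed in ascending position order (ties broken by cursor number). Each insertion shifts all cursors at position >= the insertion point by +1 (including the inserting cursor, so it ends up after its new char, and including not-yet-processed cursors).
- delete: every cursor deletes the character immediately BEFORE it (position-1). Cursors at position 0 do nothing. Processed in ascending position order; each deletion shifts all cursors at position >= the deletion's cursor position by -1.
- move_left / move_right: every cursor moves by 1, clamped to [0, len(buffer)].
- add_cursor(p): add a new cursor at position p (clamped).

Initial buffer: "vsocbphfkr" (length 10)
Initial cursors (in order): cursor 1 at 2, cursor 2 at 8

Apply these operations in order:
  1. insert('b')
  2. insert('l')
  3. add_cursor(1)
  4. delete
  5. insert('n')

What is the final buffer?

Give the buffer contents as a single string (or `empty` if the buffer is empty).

Answer: nsbnocbphfbnkr

Derivation:
After op 1 (insert('b')): buffer="vsbocbphfbkr" (len 12), cursors c1@3 c2@10, authorship ..1......2..
After op 2 (insert('l')): buffer="vsblocbphfblkr" (len 14), cursors c1@4 c2@12, authorship ..11......22..
After op 3 (add_cursor(1)): buffer="vsblocbphfblkr" (len 14), cursors c3@1 c1@4 c2@12, authorship ..11......22..
After op 4 (delete): buffer="sbocbphfbkr" (len 11), cursors c3@0 c1@2 c2@9, authorship .1......2..
After op 5 (insert('n')): buffer="nsbnocbphfbnkr" (len 14), cursors c3@1 c1@4 c2@12, authorship 3.11......22..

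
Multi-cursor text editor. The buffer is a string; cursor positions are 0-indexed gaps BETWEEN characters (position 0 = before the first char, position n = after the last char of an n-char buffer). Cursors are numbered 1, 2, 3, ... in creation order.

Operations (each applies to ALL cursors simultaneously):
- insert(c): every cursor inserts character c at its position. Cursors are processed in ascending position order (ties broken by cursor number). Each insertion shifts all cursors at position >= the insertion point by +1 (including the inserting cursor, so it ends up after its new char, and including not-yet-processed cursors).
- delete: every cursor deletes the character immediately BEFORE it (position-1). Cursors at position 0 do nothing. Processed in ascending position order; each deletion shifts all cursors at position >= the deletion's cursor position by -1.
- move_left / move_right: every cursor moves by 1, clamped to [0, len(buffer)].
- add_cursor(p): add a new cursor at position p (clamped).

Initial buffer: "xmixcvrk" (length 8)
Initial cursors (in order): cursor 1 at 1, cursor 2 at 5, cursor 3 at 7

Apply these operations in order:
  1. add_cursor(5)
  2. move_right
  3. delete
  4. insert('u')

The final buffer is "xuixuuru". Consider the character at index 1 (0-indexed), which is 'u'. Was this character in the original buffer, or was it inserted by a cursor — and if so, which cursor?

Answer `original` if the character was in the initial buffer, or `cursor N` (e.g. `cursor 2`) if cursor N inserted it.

Answer: cursor 1

Derivation:
After op 1 (add_cursor(5)): buffer="xmixcvrk" (len 8), cursors c1@1 c2@5 c4@5 c3@7, authorship ........
After op 2 (move_right): buffer="xmixcvrk" (len 8), cursors c1@2 c2@6 c4@6 c3@8, authorship ........
After op 3 (delete): buffer="xixr" (len 4), cursors c1@1 c2@3 c4@3 c3@4, authorship ....
After op 4 (insert('u')): buffer="xuixuuru" (len 8), cursors c1@2 c2@6 c4@6 c3@8, authorship .1..24.3
Authorship (.=original, N=cursor N): . 1 . . 2 4 . 3
Index 1: author = 1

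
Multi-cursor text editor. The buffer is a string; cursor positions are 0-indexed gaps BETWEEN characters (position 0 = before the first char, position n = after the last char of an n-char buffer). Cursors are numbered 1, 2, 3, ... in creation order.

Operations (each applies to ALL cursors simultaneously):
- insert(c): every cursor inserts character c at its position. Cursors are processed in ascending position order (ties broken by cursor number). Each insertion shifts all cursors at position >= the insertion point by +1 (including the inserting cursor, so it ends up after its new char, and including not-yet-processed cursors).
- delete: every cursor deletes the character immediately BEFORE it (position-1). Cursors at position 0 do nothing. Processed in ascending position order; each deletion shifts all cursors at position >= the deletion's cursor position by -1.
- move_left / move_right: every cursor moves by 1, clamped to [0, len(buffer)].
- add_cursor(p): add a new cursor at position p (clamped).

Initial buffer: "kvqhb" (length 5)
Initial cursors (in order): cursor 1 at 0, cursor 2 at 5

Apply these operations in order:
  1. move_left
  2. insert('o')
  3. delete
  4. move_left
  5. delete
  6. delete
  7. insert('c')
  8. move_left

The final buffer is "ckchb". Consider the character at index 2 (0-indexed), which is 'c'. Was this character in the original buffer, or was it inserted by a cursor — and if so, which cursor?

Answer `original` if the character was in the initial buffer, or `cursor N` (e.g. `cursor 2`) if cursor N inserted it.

Answer: cursor 2

Derivation:
After op 1 (move_left): buffer="kvqhb" (len 5), cursors c1@0 c2@4, authorship .....
After op 2 (insert('o')): buffer="okvqhob" (len 7), cursors c1@1 c2@6, authorship 1....2.
After op 3 (delete): buffer="kvqhb" (len 5), cursors c1@0 c2@4, authorship .....
After op 4 (move_left): buffer="kvqhb" (len 5), cursors c1@0 c2@3, authorship .....
After op 5 (delete): buffer="kvhb" (len 4), cursors c1@0 c2@2, authorship ....
After op 6 (delete): buffer="khb" (len 3), cursors c1@0 c2@1, authorship ...
After op 7 (insert('c')): buffer="ckchb" (len 5), cursors c1@1 c2@3, authorship 1.2..
After op 8 (move_left): buffer="ckchb" (len 5), cursors c1@0 c2@2, authorship 1.2..
Authorship (.=original, N=cursor N): 1 . 2 . .
Index 2: author = 2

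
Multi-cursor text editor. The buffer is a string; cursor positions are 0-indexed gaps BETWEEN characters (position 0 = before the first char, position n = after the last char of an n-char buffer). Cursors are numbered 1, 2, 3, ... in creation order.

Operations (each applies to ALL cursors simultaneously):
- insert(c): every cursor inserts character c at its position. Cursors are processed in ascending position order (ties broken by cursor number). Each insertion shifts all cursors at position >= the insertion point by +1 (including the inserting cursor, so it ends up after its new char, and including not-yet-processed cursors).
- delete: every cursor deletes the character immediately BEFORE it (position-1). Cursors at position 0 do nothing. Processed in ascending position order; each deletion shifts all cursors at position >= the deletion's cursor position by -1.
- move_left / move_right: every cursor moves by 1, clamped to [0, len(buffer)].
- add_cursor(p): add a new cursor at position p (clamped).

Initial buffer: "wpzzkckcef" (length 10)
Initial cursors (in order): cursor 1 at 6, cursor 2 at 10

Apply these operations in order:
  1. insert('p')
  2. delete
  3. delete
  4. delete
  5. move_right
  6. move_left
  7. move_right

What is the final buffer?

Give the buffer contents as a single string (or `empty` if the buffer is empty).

After op 1 (insert('p')): buffer="wpzzkcpkcefp" (len 12), cursors c1@7 c2@12, authorship ......1....2
After op 2 (delete): buffer="wpzzkckcef" (len 10), cursors c1@6 c2@10, authorship ..........
After op 3 (delete): buffer="wpzzkkce" (len 8), cursors c1@5 c2@8, authorship ........
After op 4 (delete): buffer="wpzzkc" (len 6), cursors c1@4 c2@6, authorship ......
After op 5 (move_right): buffer="wpzzkc" (len 6), cursors c1@5 c2@6, authorship ......
After op 6 (move_left): buffer="wpzzkc" (len 6), cursors c1@4 c2@5, authorship ......
After op 7 (move_right): buffer="wpzzkc" (len 6), cursors c1@5 c2@6, authorship ......

Answer: wpzzkc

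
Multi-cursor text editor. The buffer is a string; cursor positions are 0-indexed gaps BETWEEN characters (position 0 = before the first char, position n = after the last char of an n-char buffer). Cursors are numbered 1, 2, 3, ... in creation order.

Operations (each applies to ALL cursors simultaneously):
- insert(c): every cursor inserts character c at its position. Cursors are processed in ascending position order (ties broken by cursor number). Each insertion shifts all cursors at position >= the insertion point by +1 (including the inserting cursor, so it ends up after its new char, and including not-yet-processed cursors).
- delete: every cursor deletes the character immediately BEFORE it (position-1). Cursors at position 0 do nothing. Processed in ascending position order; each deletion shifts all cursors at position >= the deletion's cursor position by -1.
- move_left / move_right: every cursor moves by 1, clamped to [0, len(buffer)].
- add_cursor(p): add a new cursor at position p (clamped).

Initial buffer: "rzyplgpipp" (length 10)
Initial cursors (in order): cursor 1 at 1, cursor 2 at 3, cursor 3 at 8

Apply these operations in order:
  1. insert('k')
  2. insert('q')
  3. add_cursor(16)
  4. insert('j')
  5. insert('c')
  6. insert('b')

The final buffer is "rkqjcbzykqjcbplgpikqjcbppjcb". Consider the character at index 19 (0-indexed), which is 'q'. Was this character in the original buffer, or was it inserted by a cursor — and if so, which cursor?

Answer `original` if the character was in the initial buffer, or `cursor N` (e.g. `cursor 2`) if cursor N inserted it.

After op 1 (insert('k')): buffer="rkzykplgpikpp" (len 13), cursors c1@2 c2@5 c3@11, authorship .1..2.....3..
After op 2 (insert('q')): buffer="rkqzykqplgpikqpp" (len 16), cursors c1@3 c2@7 c3@14, authorship .11..22.....33..
After op 3 (add_cursor(16)): buffer="rkqzykqplgpikqpp" (len 16), cursors c1@3 c2@7 c3@14 c4@16, authorship .11..22.....33..
After op 4 (insert('j')): buffer="rkqjzykqjplgpikqjppj" (len 20), cursors c1@4 c2@9 c3@17 c4@20, authorship .111..222.....333..4
After op 5 (insert('c')): buffer="rkqjczykqjcplgpikqjcppjc" (len 24), cursors c1@5 c2@11 c3@20 c4@24, authorship .1111..2222.....3333..44
After op 6 (insert('b')): buffer="rkqjcbzykqjcbplgpikqjcbppjcb" (len 28), cursors c1@6 c2@13 c3@23 c4@28, authorship .11111..22222.....33333..444
Authorship (.=original, N=cursor N): . 1 1 1 1 1 . . 2 2 2 2 2 . . . . . 3 3 3 3 3 . . 4 4 4
Index 19: author = 3

Answer: cursor 3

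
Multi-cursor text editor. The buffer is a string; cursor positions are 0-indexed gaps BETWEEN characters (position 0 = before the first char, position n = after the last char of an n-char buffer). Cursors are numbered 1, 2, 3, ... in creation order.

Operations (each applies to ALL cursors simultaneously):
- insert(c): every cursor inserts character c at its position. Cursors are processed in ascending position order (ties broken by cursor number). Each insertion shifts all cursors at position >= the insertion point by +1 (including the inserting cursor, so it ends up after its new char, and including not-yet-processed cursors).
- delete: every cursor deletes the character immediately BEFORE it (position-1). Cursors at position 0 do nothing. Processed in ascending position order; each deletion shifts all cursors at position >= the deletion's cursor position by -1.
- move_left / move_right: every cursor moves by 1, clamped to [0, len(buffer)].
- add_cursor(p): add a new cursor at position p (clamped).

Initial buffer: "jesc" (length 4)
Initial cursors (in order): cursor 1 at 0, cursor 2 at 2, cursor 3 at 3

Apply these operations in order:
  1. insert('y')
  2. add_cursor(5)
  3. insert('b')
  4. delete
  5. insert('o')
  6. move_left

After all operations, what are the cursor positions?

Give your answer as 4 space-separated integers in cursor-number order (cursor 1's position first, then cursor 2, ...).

Answer: 1 5 9 7

Derivation:
After op 1 (insert('y')): buffer="yjeysyc" (len 7), cursors c1@1 c2@4 c3@6, authorship 1..2.3.
After op 2 (add_cursor(5)): buffer="yjeysyc" (len 7), cursors c1@1 c2@4 c4@5 c3@6, authorship 1..2.3.
After op 3 (insert('b')): buffer="ybjeybsbybc" (len 11), cursors c1@2 c2@6 c4@8 c3@10, authorship 11..22.433.
After op 4 (delete): buffer="yjeysyc" (len 7), cursors c1@1 c2@4 c4@5 c3@6, authorship 1..2.3.
After op 5 (insert('o')): buffer="yojeyosoyoc" (len 11), cursors c1@2 c2@6 c4@8 c3@10, authorship 11..22.433.
After op 6 (move_left): buffer="yojeyosoyoc" (len 11), cursors c1@1 c2@5 c4@7 c3@9, authorship 11..22.433.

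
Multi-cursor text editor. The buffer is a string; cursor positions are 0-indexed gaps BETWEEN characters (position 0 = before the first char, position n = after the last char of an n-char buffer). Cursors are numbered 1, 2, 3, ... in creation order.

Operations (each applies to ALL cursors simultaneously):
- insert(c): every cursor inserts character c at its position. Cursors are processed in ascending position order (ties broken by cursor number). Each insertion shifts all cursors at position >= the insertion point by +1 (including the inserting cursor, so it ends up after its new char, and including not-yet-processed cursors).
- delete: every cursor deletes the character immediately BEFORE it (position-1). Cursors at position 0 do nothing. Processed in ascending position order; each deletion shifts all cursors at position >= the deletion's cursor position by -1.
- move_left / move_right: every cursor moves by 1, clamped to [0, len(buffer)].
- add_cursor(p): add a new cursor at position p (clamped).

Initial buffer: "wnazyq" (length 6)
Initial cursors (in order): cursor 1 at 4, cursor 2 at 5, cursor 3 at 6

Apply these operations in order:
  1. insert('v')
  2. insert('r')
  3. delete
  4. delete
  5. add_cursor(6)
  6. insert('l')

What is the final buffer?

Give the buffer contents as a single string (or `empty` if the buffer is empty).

Answer: wnazlylqll

Derivation:
After op 1 (insert('v')): buffer="wnazvyvqv" (len 9), cursors c1@5 c2@7 c3@9, authorship ....1.2.3
After op 2 (insert('r')): buffer="wnazvryvrqvr" (len 12), cursors c1@6 c2@9 c3@12, authorship ....11.22.33
After op 3 (delete): buffer="wnazvyvqv" (len 9), cursors c1@5 c2@7 c3@9, authorship ....1.2.3
After op 4 (delete): buffer="wnazyq" (len 6), cursors c1@4 c2@5 c3@6, authorship ......
After op 5 (add_cursor(6)): buffer="wnazyq" (len 6), cursors c1@4 c2@5 c3@6 c4@6, authorship ......
After op 6 (insert('l')): buffer="wnazlylqll" (len 10), cursors c1@5 c2@7 c3@10 c4@10, authorship ....1.2.34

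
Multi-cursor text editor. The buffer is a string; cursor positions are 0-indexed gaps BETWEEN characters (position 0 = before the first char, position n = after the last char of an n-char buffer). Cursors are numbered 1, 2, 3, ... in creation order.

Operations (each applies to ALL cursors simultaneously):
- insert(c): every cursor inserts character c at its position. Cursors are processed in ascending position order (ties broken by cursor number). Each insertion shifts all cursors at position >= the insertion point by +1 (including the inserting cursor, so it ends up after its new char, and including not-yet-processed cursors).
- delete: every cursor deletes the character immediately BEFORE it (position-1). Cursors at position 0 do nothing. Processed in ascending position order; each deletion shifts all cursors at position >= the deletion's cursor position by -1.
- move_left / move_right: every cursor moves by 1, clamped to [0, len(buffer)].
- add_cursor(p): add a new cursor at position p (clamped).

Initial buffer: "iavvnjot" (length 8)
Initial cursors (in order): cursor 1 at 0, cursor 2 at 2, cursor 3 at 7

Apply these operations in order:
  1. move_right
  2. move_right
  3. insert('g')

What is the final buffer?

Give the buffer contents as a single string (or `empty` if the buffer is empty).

After op 1 (move_right): buffer="iavvnjot" (len 8), cursors c1@1 c2@3 c3@8, authorship ........
After op 2 (move_right): buffer="iavvnjot" (len 8), cursors c1@2 c2@4 c3@8, authorship ........
After op 3 (insert('g')): buffer="iagvvgnjotg" (len 11), cursors c1@3 c2@6 c3@11, authorship ..1..2....3

Answer: iagvvgnjotg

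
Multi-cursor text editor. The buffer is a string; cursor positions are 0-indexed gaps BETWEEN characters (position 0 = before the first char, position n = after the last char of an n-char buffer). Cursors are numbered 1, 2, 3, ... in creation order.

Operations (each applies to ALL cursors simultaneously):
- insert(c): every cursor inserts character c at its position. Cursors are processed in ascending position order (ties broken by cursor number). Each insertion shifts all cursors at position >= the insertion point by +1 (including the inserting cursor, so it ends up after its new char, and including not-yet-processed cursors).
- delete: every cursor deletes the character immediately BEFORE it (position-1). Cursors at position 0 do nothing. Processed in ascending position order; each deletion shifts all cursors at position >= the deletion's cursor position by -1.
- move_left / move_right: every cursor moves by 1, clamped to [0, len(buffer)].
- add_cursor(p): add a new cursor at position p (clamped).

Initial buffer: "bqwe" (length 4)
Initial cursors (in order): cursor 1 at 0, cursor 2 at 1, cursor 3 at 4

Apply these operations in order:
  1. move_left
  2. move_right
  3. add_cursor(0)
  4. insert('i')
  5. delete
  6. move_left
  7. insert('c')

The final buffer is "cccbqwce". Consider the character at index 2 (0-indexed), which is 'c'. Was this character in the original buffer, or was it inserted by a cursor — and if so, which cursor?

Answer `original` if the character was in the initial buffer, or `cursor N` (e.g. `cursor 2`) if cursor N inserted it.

After op 1 (move_left): buffer="bqwe" (len 4), cursors c1@0 c2@0 c3@3, authorship ....
After op 2 (move_right): buffer="bqwe" (len 4), cursors c1@1 c2@1 c3@4, authorship ....
After op 3 (add_cursor(0)): buffer="bqwe" (len 4), cursors c4@0 c1@1 c2@1 c3@4, authorship ....
After op 4 (insert('i')): buffer="ibiiqwei" (len 8), cursors c4@1 c1@4 c2@4 c3@8, authorship 4.12...3
After op 5 (delete): buffer="bqwe" (len 4), cursors c4@0 c1@1 c2@1 c3@4, authorship ....
After op 6 (move_left): buffer="bqwe" (len 4), cursors c1@0 c2@0 c4@0 c3@3, authorship ....
After op 7 (insert('c')): buffer="cccbqwce" (len 8), cursors c1@3 c2@3 c4@3 c3@7, authorship 124...3.
Authorship (.=original, N=cursor N): 1 2 4 . . . 3 .
Index 2: author = 4

Answer: cursor 4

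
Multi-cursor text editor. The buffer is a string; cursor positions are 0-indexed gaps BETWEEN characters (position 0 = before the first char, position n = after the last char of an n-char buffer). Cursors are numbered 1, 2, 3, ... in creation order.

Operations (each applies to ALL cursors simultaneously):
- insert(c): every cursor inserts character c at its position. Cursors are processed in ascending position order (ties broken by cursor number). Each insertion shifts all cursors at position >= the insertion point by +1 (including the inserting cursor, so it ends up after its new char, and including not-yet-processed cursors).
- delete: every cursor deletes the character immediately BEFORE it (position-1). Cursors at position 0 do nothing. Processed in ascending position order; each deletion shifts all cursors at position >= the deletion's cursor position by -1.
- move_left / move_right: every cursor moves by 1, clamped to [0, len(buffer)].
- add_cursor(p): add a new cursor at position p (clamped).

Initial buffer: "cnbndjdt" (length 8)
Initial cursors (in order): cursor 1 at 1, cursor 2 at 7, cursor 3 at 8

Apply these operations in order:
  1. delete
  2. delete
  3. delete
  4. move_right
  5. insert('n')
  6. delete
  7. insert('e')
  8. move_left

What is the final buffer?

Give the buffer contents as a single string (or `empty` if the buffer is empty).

After op 1 (delete): buffer="nbndj" (len 5), cursors c1@0 c2@5 c3@5, authorship .....
After op 2 (delete): buffer="nbn" (len 3), cursors c1@0 c2@3 c3@3, authorship ...
After op 3 (delete): buffer="n" (len 1), cursors c1@0 c2@1 c3@1, authorship .
After op 4 (move_right): buffer="n" (len 1), cursors c1@1 c2@1 c3@1, authorship .
After op 5 (insert('n')): buffer="nnnn" (len 4), cursors c1@4 c2@4 c3@4, authorship .123
After op 6 (delete): buffer="n" (len 1), cursors c1@1 c2@1 c3@1, authorship .
After op 7 (insert('e')): buffer="neee" (len 4), cursors c1@4 c2@4 c3@4, authorship .123
After op 8 (move_left): buffer="neee" (len 4), cursors c1@3 c2@3 c3@3, authorship .123

Answer: neee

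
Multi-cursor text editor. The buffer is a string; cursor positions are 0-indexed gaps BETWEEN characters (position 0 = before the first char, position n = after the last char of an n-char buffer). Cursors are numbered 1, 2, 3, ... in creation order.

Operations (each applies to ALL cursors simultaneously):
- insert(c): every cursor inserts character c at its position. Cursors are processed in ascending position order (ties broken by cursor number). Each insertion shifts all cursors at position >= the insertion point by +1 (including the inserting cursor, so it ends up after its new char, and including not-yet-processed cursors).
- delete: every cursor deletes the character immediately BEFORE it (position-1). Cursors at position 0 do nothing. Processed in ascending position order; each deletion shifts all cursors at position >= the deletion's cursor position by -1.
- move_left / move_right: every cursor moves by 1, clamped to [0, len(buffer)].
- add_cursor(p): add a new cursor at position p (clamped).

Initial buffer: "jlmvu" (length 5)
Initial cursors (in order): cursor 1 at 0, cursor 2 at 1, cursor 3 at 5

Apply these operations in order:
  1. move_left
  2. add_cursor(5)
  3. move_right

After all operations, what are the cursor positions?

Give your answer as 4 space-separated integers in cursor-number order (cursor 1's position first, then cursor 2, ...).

After op 1 (move_left): buffer="jlmvu" (len 5), cursors c1@0 c2@0 c3@4, authorship .....
After op 2 (add_cursor(5)): buffer="jlmvu" (len 5), cursors c1@0 c2@0 c3@4 c4@5, authorship .....
After op 3 (move_right): buffer="jlmvu" (len 5), cursors c1@1 c2@1 c3@5 c4@5, authorship .....

Answer: 1 1 5 5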